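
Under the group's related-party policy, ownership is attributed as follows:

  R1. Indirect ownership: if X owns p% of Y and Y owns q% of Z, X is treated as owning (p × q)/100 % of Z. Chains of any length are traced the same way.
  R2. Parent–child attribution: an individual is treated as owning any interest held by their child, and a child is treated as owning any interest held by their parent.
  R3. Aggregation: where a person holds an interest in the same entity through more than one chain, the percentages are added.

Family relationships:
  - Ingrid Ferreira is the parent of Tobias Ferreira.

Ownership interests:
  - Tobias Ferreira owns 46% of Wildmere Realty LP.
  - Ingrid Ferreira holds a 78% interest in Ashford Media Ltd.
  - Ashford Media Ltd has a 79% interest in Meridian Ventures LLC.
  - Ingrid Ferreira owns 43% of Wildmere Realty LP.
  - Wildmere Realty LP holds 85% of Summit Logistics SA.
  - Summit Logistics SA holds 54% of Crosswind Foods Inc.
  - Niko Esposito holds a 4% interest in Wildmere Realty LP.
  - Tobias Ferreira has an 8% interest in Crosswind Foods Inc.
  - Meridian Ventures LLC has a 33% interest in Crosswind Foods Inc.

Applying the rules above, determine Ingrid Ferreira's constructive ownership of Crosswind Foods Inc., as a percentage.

By parent–child attribution (R2), Ingrid Ferreira is treated as also owning Tobias Ferreira's interest in Wildmere Realty LP, giving 43% + 46% = 89%.
By parent–child attribution (R2), Ingrid Ferreira is treated as owning Tobias Ferreira's 8% interest in Crosswind Foods Inc.
Chain via Ashford Media Ltd → Meridian Ventures LLC (R1): 78% × 79% × 33% = 20.3346% of Crosswind Foods Inc.
Chain via Wildmere Realty LP → Summit Logistics SA (R1): 89% × 85% × 54% = 40.851% of Crosswind Foods Inc.
Direct interest in Crosswind Foods Inc: 8%.
Aggregating (R3): 20.3346% + 40.851% + 8% = 69.1856%.

69.1856%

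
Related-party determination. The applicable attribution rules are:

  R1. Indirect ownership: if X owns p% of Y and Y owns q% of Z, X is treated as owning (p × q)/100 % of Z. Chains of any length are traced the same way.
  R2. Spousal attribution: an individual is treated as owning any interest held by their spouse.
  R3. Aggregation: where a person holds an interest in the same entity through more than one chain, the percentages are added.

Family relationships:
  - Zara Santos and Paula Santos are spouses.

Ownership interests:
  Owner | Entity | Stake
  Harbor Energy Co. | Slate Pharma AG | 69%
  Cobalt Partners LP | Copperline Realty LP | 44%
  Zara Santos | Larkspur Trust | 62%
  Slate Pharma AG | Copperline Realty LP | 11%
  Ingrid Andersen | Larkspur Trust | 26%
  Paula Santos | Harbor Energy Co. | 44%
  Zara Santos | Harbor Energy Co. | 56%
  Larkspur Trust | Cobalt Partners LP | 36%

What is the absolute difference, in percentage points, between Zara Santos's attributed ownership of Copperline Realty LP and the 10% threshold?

By spousal attribution (R2), Zara Santos is treated as also owning Paula Santos's interest in Harbor Energy Co, giving 56% + 44% = 100%.
Chain via Harbor Energy Co. → Slate Pharma AG (R1): 100% × 69% × 11% = 7.59% of Copperline Realty LP.
Chain via Larkspur Trust → Cobalt Partners LP (R1): 62% × 36% × 44% = 9.8208% of Copperline Realty LP.
Aggregating (R3): 7.59% + 9.8208% = 17.4108%.
17.4108% exceeds the 10% threshold by 7.4108 percentage points.

7.4108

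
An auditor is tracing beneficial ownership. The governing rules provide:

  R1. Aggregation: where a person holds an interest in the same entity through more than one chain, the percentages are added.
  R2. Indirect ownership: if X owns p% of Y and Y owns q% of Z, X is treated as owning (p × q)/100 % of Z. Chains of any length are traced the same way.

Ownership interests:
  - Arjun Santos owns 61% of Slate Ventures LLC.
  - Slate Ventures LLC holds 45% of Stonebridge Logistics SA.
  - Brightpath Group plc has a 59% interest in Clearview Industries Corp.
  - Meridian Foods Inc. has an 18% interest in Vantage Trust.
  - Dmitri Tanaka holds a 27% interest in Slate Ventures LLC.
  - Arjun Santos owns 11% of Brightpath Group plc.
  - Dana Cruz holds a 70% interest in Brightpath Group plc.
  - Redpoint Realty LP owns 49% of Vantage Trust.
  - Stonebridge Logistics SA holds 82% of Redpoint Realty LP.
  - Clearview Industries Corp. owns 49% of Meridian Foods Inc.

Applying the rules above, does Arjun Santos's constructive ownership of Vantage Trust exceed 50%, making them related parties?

Chain via Slate Ventures LLC → Stonebridge Logistics SA → Redpoint Realty LP (R2): 61% × 45% × 82% × 49% = 11.02941% of Vantage Trust.
Chain via Brightpath Group plc → Clearview Industries Corp. → Meridian Foods Inc. (R2): 11% × 59% × 49% × 18% = 0.572418% of Vantage Trust.
Aggregating (R1): 11.02941% + 0.572418% = 11.601828%.
11.601828% does not exceed the 50% threshold, so Arjun is not a related party to Vantage Trust.

No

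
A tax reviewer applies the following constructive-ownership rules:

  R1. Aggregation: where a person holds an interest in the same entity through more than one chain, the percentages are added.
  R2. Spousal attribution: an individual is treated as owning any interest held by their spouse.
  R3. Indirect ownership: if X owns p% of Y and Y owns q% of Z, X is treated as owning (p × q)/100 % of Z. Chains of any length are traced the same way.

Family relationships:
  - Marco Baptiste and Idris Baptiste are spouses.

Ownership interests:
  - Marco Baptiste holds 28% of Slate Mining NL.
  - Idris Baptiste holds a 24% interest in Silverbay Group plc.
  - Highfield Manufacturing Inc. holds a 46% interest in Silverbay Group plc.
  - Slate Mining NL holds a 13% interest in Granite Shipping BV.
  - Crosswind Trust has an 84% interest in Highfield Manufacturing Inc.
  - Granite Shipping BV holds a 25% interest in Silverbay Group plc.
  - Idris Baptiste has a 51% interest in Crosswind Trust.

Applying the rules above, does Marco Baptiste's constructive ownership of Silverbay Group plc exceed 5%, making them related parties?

Yes

By spousal attribution (R2), Marco Baptiste is treated as owning Idris Baptiste's 51% interest in Crosswind Trust.
By spousal attribution (R2), Marco Baptiste is treated as owning Idris Baptiste's 24% interest in Silverbay Group plc.
Chain via Slate Mining NL → Granite Shipping BV (R3): 28% × 13% × 25% = 0.91% of Silverbay Group plc.
Chain via Crosswind Trust → Highfield Manufacturing Inc. (R3): 51% × 84% × 46% = 19.7064% of Silverbay Group plc.
Direct interest in Silverbay Group plc: 24%.
Aggregating (R1): 0.91% + 19.7064% + 24% = 44.6164%.
44.6164% exceeds the 5% threshold, so Marco is a related party to Silverbay Group plc.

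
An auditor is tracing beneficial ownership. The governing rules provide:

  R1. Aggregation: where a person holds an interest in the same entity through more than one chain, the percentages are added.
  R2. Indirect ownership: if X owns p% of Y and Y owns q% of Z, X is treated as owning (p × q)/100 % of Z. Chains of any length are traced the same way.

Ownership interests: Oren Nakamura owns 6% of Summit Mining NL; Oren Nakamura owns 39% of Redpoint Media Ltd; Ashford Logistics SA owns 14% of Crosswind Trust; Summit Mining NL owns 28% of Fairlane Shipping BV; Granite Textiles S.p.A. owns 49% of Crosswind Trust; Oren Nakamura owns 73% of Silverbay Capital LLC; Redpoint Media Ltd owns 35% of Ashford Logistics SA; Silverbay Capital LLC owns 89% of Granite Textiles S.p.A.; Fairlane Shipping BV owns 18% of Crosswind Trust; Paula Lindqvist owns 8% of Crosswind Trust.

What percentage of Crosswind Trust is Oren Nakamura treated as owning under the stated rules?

Chain via Summit Mining NL → Fairlane Shipping BV (R2): 6% × 28% × 18% = 0.3024% of Crosswind Trust.
Chain via Silverbay Capital LLC → Granite Textiles S.p.A. (R2): 73% × 89% × 49% = 31.8353% of Crosswind Trust.
Chain via Redpoint Media Ltd → Ashford Logistics SA (R2): 39% × 35% × 14% = 1.911% of Crosswind Trust.
Aggregating (R1): 0.3024% + 31.8353% + 1.911% = 34.0487%.

34.0487%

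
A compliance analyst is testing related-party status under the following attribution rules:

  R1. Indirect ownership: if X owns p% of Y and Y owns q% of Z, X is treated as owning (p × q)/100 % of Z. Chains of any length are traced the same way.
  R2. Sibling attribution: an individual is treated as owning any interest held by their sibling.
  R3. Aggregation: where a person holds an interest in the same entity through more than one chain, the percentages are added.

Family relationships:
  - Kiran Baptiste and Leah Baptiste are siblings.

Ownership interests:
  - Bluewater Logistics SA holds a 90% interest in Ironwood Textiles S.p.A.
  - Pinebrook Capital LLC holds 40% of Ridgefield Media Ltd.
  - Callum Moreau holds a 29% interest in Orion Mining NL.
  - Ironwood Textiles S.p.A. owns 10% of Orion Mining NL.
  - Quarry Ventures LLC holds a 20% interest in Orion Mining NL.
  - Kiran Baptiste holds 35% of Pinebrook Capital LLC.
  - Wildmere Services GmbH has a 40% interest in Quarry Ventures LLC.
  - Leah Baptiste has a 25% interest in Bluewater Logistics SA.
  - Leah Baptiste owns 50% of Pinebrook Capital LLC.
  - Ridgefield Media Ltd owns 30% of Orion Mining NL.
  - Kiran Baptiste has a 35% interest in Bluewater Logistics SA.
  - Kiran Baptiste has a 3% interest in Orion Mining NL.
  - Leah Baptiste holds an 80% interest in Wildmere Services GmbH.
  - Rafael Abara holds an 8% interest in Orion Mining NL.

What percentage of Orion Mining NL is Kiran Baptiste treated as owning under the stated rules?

By sibling attribution (R2), Kiran Baptiste is treated as also owning Leah Baptiste's interest in Bluewater Logistics SA, giving 35% + 25% = 60%.
By sibling attribution (R2), Kiran Baptiste is treated as also owning Leah Baptiste's interest in Pinebrook Capital LLC, giving 35% + 50% = 85%.
By sibling attribution (R2), Kiran Baptiste is treated as owning Leah Baptiste's 80% interest in Wildmere Services GmbH.
Chain via Bluewater Logistics SA → Ironwood Textiles S.p.A. (R1): 60% × 90% × 10% = 5.4% of Orion Mining NL.
Chain via Pinebrook Capital LLC → Ridgefield Media Ltd (R1): 85% × 40% × 30% = 10.2% of Orion Mining NL.
Direct interest in Orion Mining NL: 3%.
Chain via Wildmere Services GmbH → Quarry Ventures LLC (R1): 80% × 40% × 20% = 6.4% of Orion Mining NL.
Aggregating (R3): 5.4% + 10.2% + 3% + 6.4% = 25%.

25%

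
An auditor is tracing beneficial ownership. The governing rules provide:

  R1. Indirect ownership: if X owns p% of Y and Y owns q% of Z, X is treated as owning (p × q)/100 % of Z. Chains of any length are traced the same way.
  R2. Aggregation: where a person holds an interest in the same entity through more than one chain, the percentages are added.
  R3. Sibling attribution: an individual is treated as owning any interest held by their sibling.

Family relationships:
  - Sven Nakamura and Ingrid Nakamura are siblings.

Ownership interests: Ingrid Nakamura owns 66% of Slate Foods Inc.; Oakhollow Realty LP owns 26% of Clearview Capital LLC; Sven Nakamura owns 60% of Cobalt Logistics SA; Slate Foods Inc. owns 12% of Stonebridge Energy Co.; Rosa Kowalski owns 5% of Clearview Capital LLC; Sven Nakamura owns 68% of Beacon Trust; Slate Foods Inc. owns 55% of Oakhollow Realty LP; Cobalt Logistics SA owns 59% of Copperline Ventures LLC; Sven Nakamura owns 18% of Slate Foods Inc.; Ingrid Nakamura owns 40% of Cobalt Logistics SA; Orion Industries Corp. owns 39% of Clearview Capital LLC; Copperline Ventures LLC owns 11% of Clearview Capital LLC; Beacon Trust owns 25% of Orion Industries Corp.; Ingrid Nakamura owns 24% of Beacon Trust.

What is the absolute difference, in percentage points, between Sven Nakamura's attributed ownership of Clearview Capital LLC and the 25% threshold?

By sibling attribution (R3), Sven Nakamura is treated as also owning Ingrid Nakamura's interest in Beacon Trust, giving 68% + 24% = 92%.
By sibling attribution (R3), Sven Nakamura is treated as also owning Ingrid Nakamura's interest in Slate Foods Inc, giving 18% + 66% = 84%.
By sibling attribution (R3), Sven Nakamura is treated as also owning Ingrid Nakamura's interest in Cobalt Logistics SA, giving 60% + 40% = 100%.
Chain via Beacon Trust → Orion Industries Corp. (R1): 92% × 25% × 39% = 8.97% of Clearview Capital LLC.
Chain via Slate Foods Inc. → Oakhollow Realty LP (R1): 84% × 55% × 26% = 12.012% of Clearview Capital LLC.
Chain via Cobalt Logistics SA → Copperline Ventures LLC (R1): 100% × 59% × 11% = 6.49% of Clearview Capital LLC.
Aggregating (R2): 8.97% + 12.012% + 6.49% = 27.472%.
27.472% exceeds the 25% threshold by 2.472 percentage points.

2.472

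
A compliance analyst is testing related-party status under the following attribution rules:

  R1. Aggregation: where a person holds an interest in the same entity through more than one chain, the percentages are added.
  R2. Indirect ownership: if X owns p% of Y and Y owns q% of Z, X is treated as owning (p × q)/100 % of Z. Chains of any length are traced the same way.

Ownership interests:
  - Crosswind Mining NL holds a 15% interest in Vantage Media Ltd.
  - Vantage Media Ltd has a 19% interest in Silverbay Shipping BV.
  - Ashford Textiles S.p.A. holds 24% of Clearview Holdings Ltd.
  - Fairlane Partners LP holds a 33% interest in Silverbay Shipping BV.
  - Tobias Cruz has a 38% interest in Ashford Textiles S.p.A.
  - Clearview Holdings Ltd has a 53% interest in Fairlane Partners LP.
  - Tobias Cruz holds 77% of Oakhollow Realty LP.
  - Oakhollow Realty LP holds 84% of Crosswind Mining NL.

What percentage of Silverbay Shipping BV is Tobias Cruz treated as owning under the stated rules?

3.438468%

Chain via Oakhollow Realty LP → Crosswind Mining NL → Vantage Media Ltd (R2): 77% × 84% × 15% × 19% = 1.84338% of Silverbay Shipping BV.
Chain via Ashford Textiles S.p.A. → Clearview Holdings Ltd → Fairlane Partners LP (R2): 38% × 24% × 53% × 33% = 1.595088% of Silverbay Shipping BV.
Aggregating (R1): 1.84338% + 1.595088% = 3.438468%.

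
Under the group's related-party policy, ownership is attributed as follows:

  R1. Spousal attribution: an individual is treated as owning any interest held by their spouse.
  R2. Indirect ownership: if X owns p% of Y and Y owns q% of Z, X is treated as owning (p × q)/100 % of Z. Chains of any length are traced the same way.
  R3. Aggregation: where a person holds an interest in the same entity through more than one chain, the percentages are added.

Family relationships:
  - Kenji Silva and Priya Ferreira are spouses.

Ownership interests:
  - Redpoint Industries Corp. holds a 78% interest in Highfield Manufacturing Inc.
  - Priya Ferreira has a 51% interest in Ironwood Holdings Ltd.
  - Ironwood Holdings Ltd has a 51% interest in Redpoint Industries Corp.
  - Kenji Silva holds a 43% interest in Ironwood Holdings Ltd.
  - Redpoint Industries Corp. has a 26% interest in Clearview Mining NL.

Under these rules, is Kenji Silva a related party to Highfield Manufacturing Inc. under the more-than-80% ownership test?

No

By spousal attribution (R1), Kenji Silva is treated as also owning Priya Ferreira's interest in Ironwood Holdings Ltd, giving 43% + 51% = 94%.
Chain via Ironwood Holdings Ltd → Redpoint Industries Corp. (R2): 94% × 51% × 78% = 37.3932% of Highfield Manufacturing Inc.
37.3932% does not exceed the 80% threshold, so Kenji is not a related party to Highfield Manufacturing Inc.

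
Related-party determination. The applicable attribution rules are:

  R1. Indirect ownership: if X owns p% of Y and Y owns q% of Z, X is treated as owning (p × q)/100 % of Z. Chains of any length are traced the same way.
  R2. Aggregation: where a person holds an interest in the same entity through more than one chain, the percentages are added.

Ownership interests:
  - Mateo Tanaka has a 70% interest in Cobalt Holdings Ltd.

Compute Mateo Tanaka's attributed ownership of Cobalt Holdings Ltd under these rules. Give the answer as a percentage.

70%

Direct interest in Cobalt Holdings Ltd: 70%.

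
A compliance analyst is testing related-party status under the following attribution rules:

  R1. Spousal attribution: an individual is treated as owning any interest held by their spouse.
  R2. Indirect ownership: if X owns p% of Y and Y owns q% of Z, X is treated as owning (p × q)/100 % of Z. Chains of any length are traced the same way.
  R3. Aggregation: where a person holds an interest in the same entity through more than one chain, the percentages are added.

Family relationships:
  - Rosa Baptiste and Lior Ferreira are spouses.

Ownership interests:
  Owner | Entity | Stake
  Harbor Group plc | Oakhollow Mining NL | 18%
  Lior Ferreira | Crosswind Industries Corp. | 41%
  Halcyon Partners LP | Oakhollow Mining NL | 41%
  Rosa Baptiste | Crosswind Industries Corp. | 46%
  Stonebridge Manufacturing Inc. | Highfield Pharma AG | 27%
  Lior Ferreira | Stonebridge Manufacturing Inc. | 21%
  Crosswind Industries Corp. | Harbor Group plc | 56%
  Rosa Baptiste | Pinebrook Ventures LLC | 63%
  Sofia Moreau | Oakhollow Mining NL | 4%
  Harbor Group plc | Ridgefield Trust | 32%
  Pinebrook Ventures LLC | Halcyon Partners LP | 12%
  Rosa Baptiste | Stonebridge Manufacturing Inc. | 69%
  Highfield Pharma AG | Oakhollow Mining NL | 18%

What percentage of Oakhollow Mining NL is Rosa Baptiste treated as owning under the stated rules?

16.2432%

By spousal attribution (R1), Rosa Baptiste is treated as also owning Lior Ferreira's interest in Stonebridge Manufacturing Inc, giving 69% + 21% = 90%.
By spousal attribution (R1), Rosa Baptiste is treated as also owning Lior Ferreira's interest in Crosswind Industries Corp, giving 46% + 41% = 87%.
Chain via Stonebridge Manufacturing Inc. → Highfield Pharma AG (R2): 90% × 27% × 18% = 4.374% of Oakhollow Mining NL.
Chain via Pinebrook Ventures LLC → Halcyon Partners LP (R2): 63% × 12% × 41% = 3.0996% of Oakhollow Mining NL.
Chain via Crosswind Industries Corp. → Harbor Group plc (R2): 87% × 56% × 18% = 8.7696% of Oakhollow Mining NL.
Aggregating (R3): 4.374% + 3.0996% + 8.7696% = 16.2432%.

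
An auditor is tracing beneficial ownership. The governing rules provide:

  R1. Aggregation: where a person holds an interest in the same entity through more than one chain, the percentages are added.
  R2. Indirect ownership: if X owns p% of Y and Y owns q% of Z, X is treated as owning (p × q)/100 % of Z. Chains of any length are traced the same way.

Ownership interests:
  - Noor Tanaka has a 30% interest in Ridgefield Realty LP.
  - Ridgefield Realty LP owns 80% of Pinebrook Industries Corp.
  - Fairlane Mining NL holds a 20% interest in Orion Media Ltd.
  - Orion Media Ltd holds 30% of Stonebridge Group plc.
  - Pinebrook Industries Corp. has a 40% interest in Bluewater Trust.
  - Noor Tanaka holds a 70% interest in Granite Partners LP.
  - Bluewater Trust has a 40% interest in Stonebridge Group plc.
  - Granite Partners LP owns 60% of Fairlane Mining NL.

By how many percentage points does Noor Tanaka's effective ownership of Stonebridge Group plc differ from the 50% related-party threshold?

Chain via Ridgefield Realty LP → Pinebrook Industries Corp. → Bluewater Trust (R2): 30% × 80% × 40% × 40% = 3.84% of Stonebridge Group plc.
Chain via Granite Partners LP → Fairlane Mining NL → Orion Media Ltd (R2): 70% × 60% × 20% × 30% = 2.52% of Stonebridge Group plc.
Aggregating (R1): 3.84% + 2.52% = 6.36%.
6.36% falls short of the 50% threshold by 43.64 percentage points.

43.64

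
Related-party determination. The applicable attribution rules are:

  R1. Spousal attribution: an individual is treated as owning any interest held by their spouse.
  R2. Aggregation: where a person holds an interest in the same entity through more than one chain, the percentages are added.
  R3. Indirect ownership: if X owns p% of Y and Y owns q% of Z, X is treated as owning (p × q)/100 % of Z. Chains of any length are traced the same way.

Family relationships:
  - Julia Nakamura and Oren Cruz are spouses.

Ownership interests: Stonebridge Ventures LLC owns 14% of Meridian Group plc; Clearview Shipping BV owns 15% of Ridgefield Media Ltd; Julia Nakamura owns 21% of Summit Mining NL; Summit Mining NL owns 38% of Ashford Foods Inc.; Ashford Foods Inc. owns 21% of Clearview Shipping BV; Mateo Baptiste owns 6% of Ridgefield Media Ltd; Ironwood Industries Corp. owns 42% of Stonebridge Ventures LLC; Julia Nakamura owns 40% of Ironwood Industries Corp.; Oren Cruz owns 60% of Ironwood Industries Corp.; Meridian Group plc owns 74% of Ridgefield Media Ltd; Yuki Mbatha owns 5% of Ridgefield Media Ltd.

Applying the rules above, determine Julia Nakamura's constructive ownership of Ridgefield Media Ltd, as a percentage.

4.60257%

By spousal attribution (R1), Julia Nakamura is treated as also owning Oren Cruz's interest in Ironwood Industries Corp, giving 40% + 60% = 100%.
Chain via Summit Mining NL → Ashford Foods Inc. → Clearview Shipping BV (R3): 21% × 38% × 21% × 15% = 0.25137% of Ridgefield Media Ltd.
Chain via Ironwood Industries Corp. → Stonebridge Ventures LLC → Meridian Group plc (R3): 100% × 42% × 14% × 74% = 4.3512% of Ridgefield Media Ltd.
Aggregating (R2): 0.25137% + 4.3512% = 4.60257%.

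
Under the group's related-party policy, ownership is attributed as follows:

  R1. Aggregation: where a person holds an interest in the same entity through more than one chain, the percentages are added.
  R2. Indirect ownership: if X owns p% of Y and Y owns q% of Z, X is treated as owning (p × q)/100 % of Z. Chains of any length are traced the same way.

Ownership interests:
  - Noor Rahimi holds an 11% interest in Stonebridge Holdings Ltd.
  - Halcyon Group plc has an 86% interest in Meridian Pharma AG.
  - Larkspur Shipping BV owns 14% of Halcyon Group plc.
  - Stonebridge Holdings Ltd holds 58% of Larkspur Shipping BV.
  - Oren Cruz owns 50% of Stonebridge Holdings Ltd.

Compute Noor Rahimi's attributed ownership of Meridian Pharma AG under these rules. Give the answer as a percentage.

0.768152%

Chain via Stonebridge Holdings Ltd → Larkspur Shipping BV → Halcyon Group plc (R2): 11% × 58% × 14% × 86% = 0.768152% of Meridian Pharma AG.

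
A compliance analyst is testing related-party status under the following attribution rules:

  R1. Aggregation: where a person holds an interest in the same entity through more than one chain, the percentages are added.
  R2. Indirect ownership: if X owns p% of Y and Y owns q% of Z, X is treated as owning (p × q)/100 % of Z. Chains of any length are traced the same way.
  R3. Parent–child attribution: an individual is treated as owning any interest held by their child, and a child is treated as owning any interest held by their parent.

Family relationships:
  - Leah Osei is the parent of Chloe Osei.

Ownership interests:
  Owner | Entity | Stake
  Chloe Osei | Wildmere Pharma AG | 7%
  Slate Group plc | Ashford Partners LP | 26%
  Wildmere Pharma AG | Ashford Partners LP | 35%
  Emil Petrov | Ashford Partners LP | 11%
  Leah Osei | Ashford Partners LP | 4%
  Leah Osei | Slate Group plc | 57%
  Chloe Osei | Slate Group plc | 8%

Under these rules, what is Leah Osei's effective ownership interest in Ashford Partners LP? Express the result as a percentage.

By parent–child attribution (R3), Leah Osei is treated as also owning Chloe Osei's interest in Slate Group plc, giving 57% + 8% = 65%.
By parent–child attribution (R3), Leah Osei is treated as owning Chloe Osei's 7% interest in Wildmere Pharma AG.
Chain via Slate Group plc (R2): 65% × 26% = 16.9% of Ashford Partners LP.
Direct interest in Ashford Partners LP: 4%.
Chain via Wildmere Pharma AG (R2): 7% × 35% = 2.45% of Ashford Partners LP.
Aggregating (R1): 16.9% + 4% + 2.45% = 23.35%.

23.35%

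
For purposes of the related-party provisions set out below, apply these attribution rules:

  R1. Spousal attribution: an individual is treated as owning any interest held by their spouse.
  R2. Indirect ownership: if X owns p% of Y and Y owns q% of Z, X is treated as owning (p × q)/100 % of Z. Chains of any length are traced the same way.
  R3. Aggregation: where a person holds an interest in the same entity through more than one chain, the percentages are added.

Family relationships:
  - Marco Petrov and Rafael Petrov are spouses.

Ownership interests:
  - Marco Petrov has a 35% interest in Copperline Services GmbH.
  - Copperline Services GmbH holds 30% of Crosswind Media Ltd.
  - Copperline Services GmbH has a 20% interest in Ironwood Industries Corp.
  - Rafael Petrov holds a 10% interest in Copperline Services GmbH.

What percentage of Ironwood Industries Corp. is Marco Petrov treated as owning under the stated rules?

9%

By spousal attribution (R1), Marco Petrov is treated as also owning Rafael Petrov's interest in Copperline Services GmbH, giving 35% + 10% = 45%.
Chain via Copperline Services GmbH (R2): 45% × 20% = 9% of Ironwood Industries Corp.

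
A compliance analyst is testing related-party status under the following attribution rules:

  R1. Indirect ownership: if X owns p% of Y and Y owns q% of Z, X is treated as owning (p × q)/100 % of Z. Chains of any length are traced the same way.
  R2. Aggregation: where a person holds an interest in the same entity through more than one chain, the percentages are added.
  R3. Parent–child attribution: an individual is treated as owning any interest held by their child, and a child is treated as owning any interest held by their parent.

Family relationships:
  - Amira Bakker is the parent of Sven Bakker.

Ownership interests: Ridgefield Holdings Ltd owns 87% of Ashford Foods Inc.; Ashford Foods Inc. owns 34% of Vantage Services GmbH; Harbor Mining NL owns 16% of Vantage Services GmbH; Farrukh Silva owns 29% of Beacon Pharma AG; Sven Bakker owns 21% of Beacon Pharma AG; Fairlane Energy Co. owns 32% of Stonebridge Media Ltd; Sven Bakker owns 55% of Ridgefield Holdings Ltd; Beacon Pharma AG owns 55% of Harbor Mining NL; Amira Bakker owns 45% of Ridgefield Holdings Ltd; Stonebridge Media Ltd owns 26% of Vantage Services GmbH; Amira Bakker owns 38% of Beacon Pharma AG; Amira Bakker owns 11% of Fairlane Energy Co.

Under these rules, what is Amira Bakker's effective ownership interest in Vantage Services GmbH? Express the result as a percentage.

35.6872%

By parent–child attribution (R3), Amira Bakker is treated as also owning Sven Bakker's interest in Ridgefield Holdings Ltd, giving 45% + 55% = 100%.
By parent–child attribution (R3), Amira Bakker is treated as also owning Sven Bakker's interest in Beacon Pharma AG, giving 38% + 21% = 59%.
Chain via Ridgefield Holdings Ltd → Ashford Foods Inc. (R1): 100% × 87% × 34% = 29.58% of Vantage Services GmbH.
Chain via Beacon Pharma AG → Harbor Mining NL (R1): 59% × 55% × 16% = 5.192% of Vantage Services GmbH.
Chain via Fairlane Energy Co. → Stonebridge Media Ltd (R1): 11% × 32% × 26% = 0.9152% of Vantage Services GmbH.
Aggregating (R2): 29.58% + 5.192% + 0.9152% = 35.6872%.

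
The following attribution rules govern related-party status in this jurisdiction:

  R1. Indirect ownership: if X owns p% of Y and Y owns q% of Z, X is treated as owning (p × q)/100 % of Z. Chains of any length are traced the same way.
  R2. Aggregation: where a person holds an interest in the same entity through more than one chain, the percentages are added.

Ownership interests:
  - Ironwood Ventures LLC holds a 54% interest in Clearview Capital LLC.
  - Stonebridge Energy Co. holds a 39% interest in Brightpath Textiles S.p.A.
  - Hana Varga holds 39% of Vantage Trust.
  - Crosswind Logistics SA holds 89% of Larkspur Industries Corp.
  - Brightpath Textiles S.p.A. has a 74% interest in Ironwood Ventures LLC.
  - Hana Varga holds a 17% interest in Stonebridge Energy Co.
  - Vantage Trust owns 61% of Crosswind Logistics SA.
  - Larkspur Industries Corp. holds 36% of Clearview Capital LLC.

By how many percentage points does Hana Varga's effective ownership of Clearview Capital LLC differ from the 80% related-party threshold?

69.728336

Chain via Stonebridge Energy Co. → Brightpath Textiles S.p.A. → Ironwood Ventures LLC (R1): 17% × 39% × 74% × 54% = 2.649348% of Clearview Capital LLC.
Chain via Vantage Trust → Crosswind Logistics SA → Larkspur Industries Corp. (R1): 39% × 61% × 89% × 36% = 7.622316% of Clearview Capital LLC.
Aggregating (R2): 2.649348% + 7.622316% = 10.271664%.
10.271664% falls short of the 80% threshold by 69.728336 percentage points.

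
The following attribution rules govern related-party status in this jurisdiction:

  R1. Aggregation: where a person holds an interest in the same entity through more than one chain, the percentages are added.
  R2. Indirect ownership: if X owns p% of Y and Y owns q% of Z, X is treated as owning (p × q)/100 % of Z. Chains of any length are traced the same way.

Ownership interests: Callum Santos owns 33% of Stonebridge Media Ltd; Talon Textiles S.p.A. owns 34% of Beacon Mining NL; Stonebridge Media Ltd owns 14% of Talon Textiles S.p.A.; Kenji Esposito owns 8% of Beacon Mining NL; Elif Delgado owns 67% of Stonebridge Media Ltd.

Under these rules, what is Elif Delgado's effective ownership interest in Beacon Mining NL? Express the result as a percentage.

Chain via Stonebridge Media Ltd → Talon Textiles S.p.A. (R2): 67% × 14% × 34% = 3.1892% of Beacon Mining NL.

3.1892%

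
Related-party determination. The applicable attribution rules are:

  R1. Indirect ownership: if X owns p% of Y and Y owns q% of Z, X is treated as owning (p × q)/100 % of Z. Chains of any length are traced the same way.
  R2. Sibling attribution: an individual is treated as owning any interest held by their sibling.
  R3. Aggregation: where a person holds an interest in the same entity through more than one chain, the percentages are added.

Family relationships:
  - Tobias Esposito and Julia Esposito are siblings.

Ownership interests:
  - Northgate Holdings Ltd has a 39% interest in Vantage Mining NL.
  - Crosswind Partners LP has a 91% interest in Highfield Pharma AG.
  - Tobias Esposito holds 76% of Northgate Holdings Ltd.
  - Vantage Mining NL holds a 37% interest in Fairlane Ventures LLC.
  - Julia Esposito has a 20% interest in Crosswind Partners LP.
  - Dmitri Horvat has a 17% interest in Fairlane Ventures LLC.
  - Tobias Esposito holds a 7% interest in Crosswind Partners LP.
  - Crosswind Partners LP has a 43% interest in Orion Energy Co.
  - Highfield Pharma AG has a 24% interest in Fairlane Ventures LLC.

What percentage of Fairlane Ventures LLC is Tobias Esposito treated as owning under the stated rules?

16.8636%

By sibling attribution (R2), Tobias Esposito is treated as also owning Julia Esposito's interest in Crosswind Partners LP, giving 7% + 20% = 27%.
Chain via Northgate Holdings Ltd → Vantage Mining NL (R1): 76% × 39% × 37% = 10.9668% of Fairlane Ventures LLC.
Chain via Crosswind Partners LP → Highfield Pharma AG (R1): 27% × 91% × 24% = 5.8968% of Fairlane Ventures LLC.
Aggregating (R3): 10.9668% + 5.8968% = 16.8636%.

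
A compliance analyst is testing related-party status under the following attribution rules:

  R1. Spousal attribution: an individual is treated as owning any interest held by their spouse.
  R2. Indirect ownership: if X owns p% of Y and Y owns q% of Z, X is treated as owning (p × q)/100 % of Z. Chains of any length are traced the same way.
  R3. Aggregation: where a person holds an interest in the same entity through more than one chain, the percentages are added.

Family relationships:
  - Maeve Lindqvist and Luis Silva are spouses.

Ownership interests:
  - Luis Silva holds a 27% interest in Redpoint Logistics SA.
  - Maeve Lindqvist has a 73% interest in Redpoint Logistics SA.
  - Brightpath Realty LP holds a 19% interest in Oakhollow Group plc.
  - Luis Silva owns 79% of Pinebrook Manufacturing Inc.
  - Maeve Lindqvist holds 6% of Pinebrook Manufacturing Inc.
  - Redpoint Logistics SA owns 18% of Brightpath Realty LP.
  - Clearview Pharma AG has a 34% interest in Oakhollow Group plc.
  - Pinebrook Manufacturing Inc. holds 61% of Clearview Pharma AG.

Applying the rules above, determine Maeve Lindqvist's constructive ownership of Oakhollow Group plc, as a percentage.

By spousal attribution (R1), Maeve Lindqvist is treated as also owning Luis Silva's interest in Pinebrook Manufacturing Inc, giving 6% + 79% = 85%.
By spousal attribution (R1), Maeve Lindqvist is treated as also owning Luis Silva's interest in Redpoint Logistics SA, giving 73% + 27% = 100%.
Chain via Pinebrook Manufacturing Inc. → Clearview Pharma AG (R2): 85% × 61% × 34% = 17.629% of Oakhollow Group plc.
Chain via Redpoint Logistics SA → Brightpath Realty LP (R2): 100% × 18% × 19% = 3.42% of Oakhollow Group plc.
Aggregating (R3): 17.629% + 3.42% = 21.049%.

21.049%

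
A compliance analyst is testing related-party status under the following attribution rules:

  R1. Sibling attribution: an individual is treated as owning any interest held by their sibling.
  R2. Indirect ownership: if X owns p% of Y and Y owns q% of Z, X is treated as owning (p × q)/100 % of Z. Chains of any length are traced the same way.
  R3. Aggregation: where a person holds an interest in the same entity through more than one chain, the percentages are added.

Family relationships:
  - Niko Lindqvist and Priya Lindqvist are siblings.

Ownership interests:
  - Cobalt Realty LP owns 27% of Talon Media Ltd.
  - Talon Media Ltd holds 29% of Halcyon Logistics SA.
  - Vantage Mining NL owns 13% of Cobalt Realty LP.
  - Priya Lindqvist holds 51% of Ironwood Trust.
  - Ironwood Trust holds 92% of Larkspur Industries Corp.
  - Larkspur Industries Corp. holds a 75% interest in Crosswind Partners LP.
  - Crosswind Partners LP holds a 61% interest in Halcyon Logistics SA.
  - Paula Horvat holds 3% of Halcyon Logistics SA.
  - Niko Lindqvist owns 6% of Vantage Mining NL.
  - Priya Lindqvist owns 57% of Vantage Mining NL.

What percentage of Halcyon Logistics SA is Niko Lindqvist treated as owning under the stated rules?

22.107177%

By sibling attribution (R1), Niko Lindqvist is treated as also owning Priya Lindqvist's interest in Vantage Mining NL, giving 6% + 57% = 63%.
By sibling attribution (R1), Niko Lindqvist is treated as owning Priya Lindqvist's 51% interest in Ironwood Trust.
Chain via Vantage Mining NL → Cobalt Realty LP → Talon Media Ltd (R2): 63% × 13% × 27% × 29% = 0.641277% of Halcyon Logistics SA.
Chain via Ironwood Trust → Larkspur Industries Corp. → Crosswind Partners LP (R2): 51% × 92% × 75% × 61% = 21.4659% of Halcyon Logistics SA.
Aggregating (R3): 0.641277% + 21.4659% = 22.107177%.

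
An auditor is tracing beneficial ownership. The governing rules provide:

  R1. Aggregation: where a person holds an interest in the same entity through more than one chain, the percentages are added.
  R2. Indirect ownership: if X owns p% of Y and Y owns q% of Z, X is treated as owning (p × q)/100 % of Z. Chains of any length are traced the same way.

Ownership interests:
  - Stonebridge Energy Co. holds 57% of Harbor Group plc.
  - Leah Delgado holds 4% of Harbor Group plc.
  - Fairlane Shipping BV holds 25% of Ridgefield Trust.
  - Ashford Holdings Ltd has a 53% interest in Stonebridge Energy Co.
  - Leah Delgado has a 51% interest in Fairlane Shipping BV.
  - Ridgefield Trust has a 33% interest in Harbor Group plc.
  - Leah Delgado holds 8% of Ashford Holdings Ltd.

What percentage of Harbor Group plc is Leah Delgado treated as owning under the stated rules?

Chain via Fairlane Shipping BV → Ridgefield Trust (R2): 51% × 25% × 33% = 4.2075% of Harbor Group plc.
Chain via Ashford Holdings Ltd → Stonebridge Energy Co. (R2): 8% × 53% × 57% = 2.4168% of Harbor Group plc.
Direct interest in Harbor Group plc: 4%.
Aggregating (R1): 4.2075% + 2.4168% + 4% = 10.6243%.

10.6243%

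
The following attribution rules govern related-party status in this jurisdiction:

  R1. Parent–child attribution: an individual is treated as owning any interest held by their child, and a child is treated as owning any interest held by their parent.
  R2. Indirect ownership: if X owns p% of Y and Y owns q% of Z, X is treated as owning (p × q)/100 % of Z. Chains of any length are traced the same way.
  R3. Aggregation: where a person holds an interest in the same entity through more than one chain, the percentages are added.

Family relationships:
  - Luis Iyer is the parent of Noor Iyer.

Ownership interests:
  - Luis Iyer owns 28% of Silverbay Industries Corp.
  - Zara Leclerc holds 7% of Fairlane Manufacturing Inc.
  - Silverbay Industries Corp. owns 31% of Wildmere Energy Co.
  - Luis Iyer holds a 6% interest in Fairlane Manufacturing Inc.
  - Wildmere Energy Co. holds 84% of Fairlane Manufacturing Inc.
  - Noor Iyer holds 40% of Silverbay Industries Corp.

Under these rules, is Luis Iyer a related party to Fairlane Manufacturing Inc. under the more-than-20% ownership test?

By parent–child attribution (R1), Luis Iyer is treated as also owning Noor Iyer's interest in Silverbay Industries Corp, giving 28% + 40% = 68%.
Chain via Silverbay Industries Corp. → Wildmere Energy Co. (R2): 68% × 31% × 84% = 17.7072% of Fairlane Manufacturing Inc.
Direct interest in Fairlane Manufacturing Inc: 6%.
Aggregating (R3): 17.7072% + 6% = 23.7072%.
23.7072% exceeds the 20% threshold, so Luis is a related party to Fairlane Manufacturing Inc.

Yes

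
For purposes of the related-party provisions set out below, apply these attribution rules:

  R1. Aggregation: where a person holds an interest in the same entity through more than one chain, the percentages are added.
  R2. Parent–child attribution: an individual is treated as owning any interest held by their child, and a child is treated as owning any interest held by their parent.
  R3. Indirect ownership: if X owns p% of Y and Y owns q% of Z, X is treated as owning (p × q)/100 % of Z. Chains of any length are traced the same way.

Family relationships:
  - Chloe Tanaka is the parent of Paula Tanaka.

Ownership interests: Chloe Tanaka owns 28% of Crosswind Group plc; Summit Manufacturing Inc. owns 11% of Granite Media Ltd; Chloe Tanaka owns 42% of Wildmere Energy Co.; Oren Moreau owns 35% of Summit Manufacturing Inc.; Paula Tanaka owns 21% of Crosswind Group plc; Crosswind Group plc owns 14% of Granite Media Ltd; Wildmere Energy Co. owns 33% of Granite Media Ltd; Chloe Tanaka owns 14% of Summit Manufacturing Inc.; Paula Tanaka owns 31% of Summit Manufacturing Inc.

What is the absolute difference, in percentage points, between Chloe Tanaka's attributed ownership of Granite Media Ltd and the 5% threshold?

20.67

By parent–child attribution (R2), Chloe Tanaka is treated as also owning Paula Tanaka's interest in Crosswind Group plc, giving 28% + 21% = 49%.
By parent–child attribution (R2), Chloe Tanaka is treated as also owning Paula Tanaka's interest in Summit Manufacturing Inc, giving 14% + 31% = 45%.
Chain via Crosswind Group plc (R3): 49% × 14% = 6.86% of Granite Media Ltd.
Chain via Summit Manufacturing Inc. (R3): 45% × 11% = 4.95% of Granite Media Ltd.
Chain via Wildmere Energy Co. (R3): 42% × 33% = 13.86% of Granite Media Ltd.
Aggregating (R1): 6.86% + 4.95% + 13.86% = 25.67%.
25.67% exceeds the 5% threshold by 20.67 percentage points.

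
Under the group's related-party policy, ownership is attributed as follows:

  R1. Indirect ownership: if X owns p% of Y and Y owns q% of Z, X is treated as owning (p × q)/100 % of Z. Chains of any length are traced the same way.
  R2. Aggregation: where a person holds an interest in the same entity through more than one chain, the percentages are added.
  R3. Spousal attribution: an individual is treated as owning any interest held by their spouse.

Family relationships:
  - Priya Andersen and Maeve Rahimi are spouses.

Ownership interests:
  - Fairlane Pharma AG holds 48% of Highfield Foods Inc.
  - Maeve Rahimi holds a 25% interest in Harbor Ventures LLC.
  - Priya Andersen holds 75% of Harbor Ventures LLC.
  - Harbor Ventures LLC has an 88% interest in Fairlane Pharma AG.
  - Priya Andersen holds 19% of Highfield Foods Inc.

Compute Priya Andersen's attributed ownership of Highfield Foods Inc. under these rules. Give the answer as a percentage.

61.24%

By spousal attribution (R3), Priya Andersen is treated as also owning Maeve Rahimi's interest in Harbor Ventures LLC, giving 75% + 25% = 100%.
Chain via Harbor Ventures LLC → Fairlane Pharma AG (R1): 100% × 88% × 48% = 42.24% of Highfield Foods Inc.
Direct interest in Highfield Foods Inc: 19%.
Aggregating (R2): 42.24% + 19% = 61.24%.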